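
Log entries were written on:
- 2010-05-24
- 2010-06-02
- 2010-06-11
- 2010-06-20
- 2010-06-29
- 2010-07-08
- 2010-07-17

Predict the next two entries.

Gaps between consecutive events: 9, 9, 9, 9, 9, 9 days — a constant 9-day interval.
2010-07-17 + 9 days = 2010-07-26.
2010-07-26 + 9 days = 2010-08-04.

2010-07-26, 2010-08-04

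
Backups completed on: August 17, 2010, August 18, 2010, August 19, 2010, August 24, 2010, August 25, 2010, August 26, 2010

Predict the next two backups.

August 31, 2010; September 1, 2010

Every event lands on a Tuesday or Wednesday or Thursday (gaps cycle 1, 1, 5, 1, 1).
So the schedule is: every Tuesday, Wednesday and Thursday.
The following Tuesday is August 31, 2010.
The following Wednesday is September 1, 2010.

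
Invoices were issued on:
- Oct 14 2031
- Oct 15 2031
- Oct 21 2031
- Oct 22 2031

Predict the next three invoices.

Every event lands on a Tuesday or Wednesday (gaps cycle 1, 6, 1).
So the schedule is: every Tuesday and Wednesday.
Next Tuesday: Oct 28 2031.
The following Wednesday is Oct 29 2031.
Next Tuesday: Nov 4 2031.

Oct 28 2031, Oct 29 2031, Nov 4 2031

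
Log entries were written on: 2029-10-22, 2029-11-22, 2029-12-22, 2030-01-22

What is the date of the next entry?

Gaps: 31, 30, 31 days — not constant. Every event is on the 22nd of the month.
Pattern: the 22nd of each month.
February 2030: 2030-02-22.

2030-02-22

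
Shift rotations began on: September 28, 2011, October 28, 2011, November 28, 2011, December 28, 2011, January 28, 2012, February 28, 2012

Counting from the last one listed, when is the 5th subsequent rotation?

Each date is the 28th; the gaps (30, 31, 30, 31, 31) track the month lengths.
The rule is the 28th of each month.
March 2012: March 28, 2012.
April 2012: April 28, 2012.
Next: May 2012 → May 28, 2012.
June 2012: June 28, 2012.
Next: July 2012 → July 28, 2012.

July 28, 2012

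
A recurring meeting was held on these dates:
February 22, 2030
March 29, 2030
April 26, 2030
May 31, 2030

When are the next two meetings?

June 28, 2030; July 26, 2030

All Fridays; the gaps (35, 28, 35) vary with month length.
This is the last Friday of each month.
Last Friday of June 2030: June 28, 2030.
July 2030 ends with Friday July 26, 2030.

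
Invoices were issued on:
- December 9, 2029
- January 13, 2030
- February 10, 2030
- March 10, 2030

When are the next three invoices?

These are Sundays at 28- or 35-day spacing (35, 28, 28).
The pattern: 2nd Sunday of the month.
April 2030 — 2nd Sunday is April 14, 2030.
May 2030 — 2nd Sunday is May 12, 2030.
June 2030 — 2nd Sunday is June 9, 2030.

April 14, 2030; May 12, 2030; June 9, 2030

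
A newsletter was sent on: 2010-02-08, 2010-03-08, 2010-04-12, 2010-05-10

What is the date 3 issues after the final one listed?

2010-08-09

Gaps: 28, 35, 28 days — a mix of 28 and 35. Every date is a Monday.
Each is the 2nd Monday of its month.
June 2010 — 2nd Monday is 2010-06-14.
2nd Monday of July 2010: 2010-07-12.
2nd Monday of August 2010: 2010-08-09.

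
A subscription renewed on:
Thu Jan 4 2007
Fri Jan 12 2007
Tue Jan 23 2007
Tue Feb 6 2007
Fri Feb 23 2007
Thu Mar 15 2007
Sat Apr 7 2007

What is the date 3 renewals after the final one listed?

Tue Jul 3 2007

Intervals are 8, 11, 14, 17, 20, 23 days — an arithmetic progression with common difference 3.
Next gap: 26 days. Sat Apr 7 2007 + 26 days = Thu May 3 2007.
Next gap: 29 days. Thu May 3 2007 + 29 days = Fri Jun 1 2007.
Next gap: 32 days. Fri Jun 1 2007 + 32 days = Tue Jul 3 2007.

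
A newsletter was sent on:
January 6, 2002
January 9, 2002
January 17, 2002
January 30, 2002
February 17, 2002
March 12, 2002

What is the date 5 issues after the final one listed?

September 18, 2002

The spacing grows by 5 each time: 3, 8, 13, 18, 23 days.
Next gap: 28 days. March 12, 2002 + 28 days = April 9, 2002.
Next gap: 33 days. April 9, 2002 + 33 days = May 12, 2002.
Next gap: 38 days. May 12, 2002 + 38 days = June 19, 2002.
Next gap: 43 days. June 19, 2002 + 43 days = August 1, 2002.
Next gap: 48 days. August 1, 2002 + 48 days = September 18, 2002.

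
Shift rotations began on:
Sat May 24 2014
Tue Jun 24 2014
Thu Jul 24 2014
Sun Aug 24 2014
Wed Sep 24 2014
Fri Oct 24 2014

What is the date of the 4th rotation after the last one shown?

Tue Feb 24 2015

Gaps: 31, 30, 31, 31, 30 days — not constant. Every event is on the 24th of the month.
Pattern: the 24th of each month.
Next: November 2014 → Mon Nov 24 2014.
December 2014: Wed Dec 24 2014.
Next: January 2015 → Sat Jan 24 2015.
February 2015: Tue Feb 24 2015.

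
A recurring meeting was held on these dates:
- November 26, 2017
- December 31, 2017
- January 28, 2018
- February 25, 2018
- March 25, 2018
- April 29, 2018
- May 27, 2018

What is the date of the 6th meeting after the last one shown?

November 25, 2018

All Sundays; the gaps (35, 28, 28, 28, 35, 28) vary with month length.
This is the last Sunday of each month.
Last Sunday of June 2018: June 24, 2018.
July 2018 ends with Sunday July 29, 2018.
Last Sunday of August 2018: August 26, 2018.
Last Sunday of September 2018: September 30, 2018.
October 2018 ends with Sunday October 28, 2018.
Last Sunday of November 2018: November 25, 2018.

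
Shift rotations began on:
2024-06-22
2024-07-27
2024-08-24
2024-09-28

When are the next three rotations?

2024-10-26, 2024-11-23, 2024-12-28

These are Saturdays at 28- or 35-day spacing (35, 28, 35).
The pattern: 4th Saturday of the month.
4th Saturday of October 2024: 2024-10-26.
November 2024 — 4th Saturday is 2024-11-23.
December 2024 — 4th Saturday is 2024-12-28.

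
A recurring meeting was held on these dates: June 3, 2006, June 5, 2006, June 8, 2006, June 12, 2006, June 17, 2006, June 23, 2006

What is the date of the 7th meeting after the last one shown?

Gaps: 2, 3, 4, 5, 6 days — each gap is 1 larger than the previous one.
Next gap: 7 days. June 23, 2006 + 7 days = June 30, 2006.
Next gap: 8 days. June 30, 2006 + 8 days = July 8, 2006.
Next gap: 9 days. July 8, 2006 + 9 days = July 17, 2006.
Next gap: 10 days. July 17, 2006 + 10 days = July 27, 2006.
Next gap: 11 days. July 27, 2006 + 11 days = August 7, 2006.
Next gap: 12 days. August 7, 2006 + 12 days = August 19, 2006.
Next gap: 13 days. August 19, 2006 + 13 days = September 1, 2006.

September 1, 2006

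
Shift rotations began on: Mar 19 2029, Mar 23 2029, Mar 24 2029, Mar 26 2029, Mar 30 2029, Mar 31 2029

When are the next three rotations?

Every event lands on a Monday or Friday or Saturday (gaps cycle 4, 1, 2, 4, 1).
So the schedule is: every Monday, Friday and Saturday.
The following Monday is Apr 2 2029.
Next Friday: Apr 6 2029.
The following Saturday is Apr 7 2029.

Apr 2 2029, Apr 6 2029, Apr 7 2029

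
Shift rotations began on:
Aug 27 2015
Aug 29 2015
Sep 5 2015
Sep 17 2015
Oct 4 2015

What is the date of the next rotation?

Intervals are 2, 7, 12, 17 days — an arithmetic progression with common difference 5.
Next gap: 22 days. Oct 4 2015 + 22 days = Oct 26 2015.

Oct 26 2015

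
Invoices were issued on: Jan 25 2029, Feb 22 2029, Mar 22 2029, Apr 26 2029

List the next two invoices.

Gaps: 28, 28, 35 days — a mix of 28 and 35. Every date is a Thursday.
Each is the 4th Thursday of its month.
4th Thursday of May 2029: May 24 2029.
4th Thursday of June 2029: Jun 28 2029.

May 24 2029, Jun 28 2029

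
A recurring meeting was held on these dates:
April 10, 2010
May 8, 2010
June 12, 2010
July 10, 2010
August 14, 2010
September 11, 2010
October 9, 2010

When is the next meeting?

Gaps: 28, 35, 28, 35, 28, 28 days — a mix of 28 and 35. Every date is a Saturday.
Each is the 2nd Saturday of its month.
November 2010 — 2nd Saturday is November 13, 2010.

November 13, 2010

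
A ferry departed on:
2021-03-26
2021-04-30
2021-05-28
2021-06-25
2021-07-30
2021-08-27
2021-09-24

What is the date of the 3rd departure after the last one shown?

2021-12-31

All Fridays; the gaps (35, 28, 28, 35, 28, 28) vary with month length.
This is the last Friday of each month.
October 2021 ends with Friday 2021-10-29.
November 2021 ends with Friday 2021-11-26.
December 2021 ends with Friday 2021-12-31.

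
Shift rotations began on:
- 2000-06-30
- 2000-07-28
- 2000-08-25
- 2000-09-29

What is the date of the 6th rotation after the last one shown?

2001-03-30

Every date is a Friday; gaps 28, 28, 35 days.
Each is the last Friday of its month (at least one falls on the 29th or later, ruling out '4th Friday').
Last Friday of October 2000: 2000-10-27.
November 2000 ends with Friday 2000-11-24.
Last Friday of December 2000: 2000-12-29.
Last Friday of January 2001: 2001-01-26.
February 2001 ends with Friday 2001-02-23.
Last Friday of March 2001: 2001-03-30.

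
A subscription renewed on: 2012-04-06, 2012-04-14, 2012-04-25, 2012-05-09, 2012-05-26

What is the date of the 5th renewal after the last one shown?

Gaps: 8, 11, 14, 17 days — each gap is 3 larger than the previous one.
Next gap: 20 days. 2012-05-26 + 20 days = 2012-06-15.
Next gap: 23 days. 2012-06-15 + 23 days = 2012-07-08.
Next gap: 26 days. 2012-07-08 + 26 days = 2012-08-03.
Next gap: 29 days. 2012-08-03 + 29 days = 2012-09-01.
Next gap: 32 days. 2012-09-01 + 32 days = 2012-10-03.

2012-10-03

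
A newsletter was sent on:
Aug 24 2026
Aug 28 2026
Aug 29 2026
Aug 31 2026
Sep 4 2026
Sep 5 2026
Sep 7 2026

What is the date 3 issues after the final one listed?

Sep 14 2026

Gaps: 4, 1, 2, 4, 1, 2 days — not constant, but cyclic with period 3.
The events fall on every Monday, Friday and Saturday.
The following Friday is Sep 11 2026.
Next Saturday: Sep 12 2026.
Next Monday: Sep 14 2026.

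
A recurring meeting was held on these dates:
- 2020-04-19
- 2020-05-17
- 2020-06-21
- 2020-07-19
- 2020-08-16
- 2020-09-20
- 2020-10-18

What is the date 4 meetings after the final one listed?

These are Sundays at 28- or 35-day spacing (28, 35, 28, 28, 35, 28).
The pattern: 3rd Sunday of the month.
3rd Sunday of November 2020: 2020-11-15.
December 2020 — 3rd Sunday is 2020-12-20.
January 2021 — 3rd Sunday is 2021-01-17.
February 2021 — 3rd Sunday is 2021-02-21.

2021-02-21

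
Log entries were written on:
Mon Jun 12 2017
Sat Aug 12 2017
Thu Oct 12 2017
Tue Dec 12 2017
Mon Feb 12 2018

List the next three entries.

Thu Apr 12 2018, Tue Jun 12 2018, Sun Aug 12 2018

Gaps: 61, 61, 61, 62 days — not constant. Every event is on the 12th of the month.
Pattern: the 12th of every 2 months.
April 2018: Thu Apr 12 2018.
Next: June 2018 → Tue Jun 12 2018.
Next: August 2018 → Sun Aug 12 2018.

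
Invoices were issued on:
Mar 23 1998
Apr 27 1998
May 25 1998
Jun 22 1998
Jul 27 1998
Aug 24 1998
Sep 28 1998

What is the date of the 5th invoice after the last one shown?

These are Mondays at 28- or 35-day spacing (35, 28, 28, 35, 28, 35).
The pattern: 4th Monday of the month.
4th Monday of October 1998: Oct 26 1998.
4th Monday of November 1998: Nov 23 1998.
December 1998 — 4th Monday is Dec 28 1998.
January 1999 — 4th Monday is Jan 25 1999.
February 1999 — 4th Monday is Feb 22 1999.

Feb 22 1999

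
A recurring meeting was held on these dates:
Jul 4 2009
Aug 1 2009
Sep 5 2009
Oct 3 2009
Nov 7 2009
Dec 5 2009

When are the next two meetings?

Jan 2 2010, Feb 6 2010

All dates are Saturdays, 28, 35, 28, 35, 28 days apart.
Specifically, the 1st Saturday of each month.
1st Saturday of January 2010: Jan 2 2010.
February 2010 — 1st Saturday is Feb 6 2010.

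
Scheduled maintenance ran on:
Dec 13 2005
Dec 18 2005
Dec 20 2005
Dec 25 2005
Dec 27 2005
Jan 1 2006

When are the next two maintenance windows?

The gap pattern 5, 2, 5, 2, 5 repeats every 2 events.
These are the Tuesdays and Sundays of each week.
The following Tuesday is Jan 3 2006.
Next Sunday: Jan 8 2006.

Jan 3 2006, Jan 8 2006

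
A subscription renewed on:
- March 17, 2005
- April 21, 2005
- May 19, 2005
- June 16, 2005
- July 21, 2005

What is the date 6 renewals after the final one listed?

These are Thursdays at 28- or 35-day spacing (35, 28, 28, 35).
The pattern: 3rd Thursday of the month.
3rd Thursday of August 2005: August 18, 2005.
3rd Thursday of September 2005: September 15, 2005.
3rd Thursday of October 2005: October 20, 2005.
3rd Thursday of November 2005: November 17, 2005.
December 2005 — 3rd Thursday is December 15, 2005.
January 2006 — 3rd Thursday is January 19, 2006.

January 19, 2006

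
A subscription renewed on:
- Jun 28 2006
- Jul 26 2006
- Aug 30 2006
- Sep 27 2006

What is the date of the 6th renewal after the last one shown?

Mar 28 2007

All Wednesdays; the gaps (28, 35, 28) vary with month length.
This is the last Wednesday of each month.
Last Wednesday of October 2006: Oct 25 2006.
November 2006 ends with Wednesday Nov 29 2006.
Last Wednesday of December 2006: Dec 27 2006.
Last Wednesday of January 2007: Jan 31 2007.
February 2007 ends with Wednesday Feb 28 2007.
Last Wednesday of March 2007: Mar 28 2007.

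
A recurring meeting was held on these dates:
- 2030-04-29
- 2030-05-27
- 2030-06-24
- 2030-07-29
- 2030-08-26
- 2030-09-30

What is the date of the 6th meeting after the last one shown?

These are Mondays with 28, 28, 35, 28, 35-day gaps.
Each is the final Monday of its month — 2030-04-29 is past the 28th, so '4th Monday' doesn't fit.
Last Monday of October 2030: 2030-10-28.
November 2030 ends with Monday 2030-11-25.
December 2030 ends with Monday 2030-12-30.
Last Monday of January 2031: 2031-01-27.
February 2031 ends with Monday 2031-02-24.
Last Monday of March 2031: 2031-03-31.

2031-03-31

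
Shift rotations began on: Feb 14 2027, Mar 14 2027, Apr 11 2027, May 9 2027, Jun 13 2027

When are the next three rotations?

All dates are Sundays, 28, 28, 28, 35 days apart.
Specifically, the 2nd Sunday of each month.
2nd Sunday of July 2027: Jul 11 2027.
August 2027 — 2nd Sunday is Aug 8 2027.
2nd Sunday of September 2027: Sep 12 2027.

Jul 11 2027, Aug 8 2027, Sep 12 2027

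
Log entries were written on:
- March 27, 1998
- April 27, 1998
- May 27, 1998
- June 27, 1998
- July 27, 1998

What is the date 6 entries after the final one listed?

Each date is the 27th; the gaps (31, 30, 31, 30) track the month lengths.
The rule is the 27th of each month.
August 1998: August 27, 1998.
September 1998: September 27, 1998.
October 1998: October 27, 1998.
Next: November 1998 → November 27, 1998.
Next: December 1998 → December 27, 1998.
Next: January 1999 → January 27, 1999.

January 27, 1999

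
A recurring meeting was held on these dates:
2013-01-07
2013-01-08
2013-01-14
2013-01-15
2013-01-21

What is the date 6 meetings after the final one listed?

2013-02-11

Gaps: 1, 6, 1, 6 days — not constant, but cyclic with period 2.
The events fall on every Monday and Tuesday.
The following Tuesday is 2013-01-22.
The following Monday is 2013-01-28.
The following Tuesday is 2013-01-29.
Next Monday: 2013-02-04.
Next Tuesday: 2013-02-05.
Next Monday: 2013-02-11.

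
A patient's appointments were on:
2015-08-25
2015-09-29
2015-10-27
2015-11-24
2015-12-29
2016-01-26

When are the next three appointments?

All Tuesdays; the gaps (35, 28, 28, 35, 28) vary with month length.
This is the last Tuesday of each month.
February 2016 ends with Tuesday 2016-02-23.
Last Tuesday of March 2016: 2016-03-29.
Last Tuesday of April 2016: 2016-04-26.

2016-02-23, 2016-03-29, 2016-04-26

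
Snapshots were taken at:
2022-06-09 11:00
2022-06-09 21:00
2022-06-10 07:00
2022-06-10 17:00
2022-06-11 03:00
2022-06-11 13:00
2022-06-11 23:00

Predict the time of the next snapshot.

Spacing: 10, 10, 10, 10, 10, 10 h — constant 10 h.
2022-06-11 23:00 + 10 h = 2022-06-12 09:00.

2022-06-12 09:00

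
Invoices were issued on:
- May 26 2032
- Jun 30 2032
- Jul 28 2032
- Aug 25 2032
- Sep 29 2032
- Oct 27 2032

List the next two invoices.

Nov 24 2032, Dec 29 2032

These are Wednesdays with 35, 28, 28, 35, 28-day gaps.
Each is the final Wednesday of its month — Jun 30 2032 is past the 28th, so '4th Wednesday' doesn't fit.
Last Wednesday of November 2032: Nov 24 2032.
December 2032 ends with Wednesday Dec 29 2032.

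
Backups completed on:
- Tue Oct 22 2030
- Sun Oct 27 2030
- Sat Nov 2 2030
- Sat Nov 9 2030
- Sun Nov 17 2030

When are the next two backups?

Intervals are 5, 6, 7, 8 days — an arithmetic progression with common difference 1.
Next gap: 9 days. Sun Nov 17 2030 + 9 days = Tue Nov 26 2030.
Next gap: 10 days. Tue Nov 26 2030 + 10 days = Fri Dec 6 2030.

Tue Nov 26 2030, Fri Dec 6 2030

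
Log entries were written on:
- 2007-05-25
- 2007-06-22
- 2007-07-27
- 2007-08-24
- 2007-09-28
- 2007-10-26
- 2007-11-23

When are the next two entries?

These are Fridays at 28- or 35-day spacing (28, 35, 28, 35, 28, 28).
The pattern: 4th Friday of the month.
December 2007 — 4th Friday is 2007-12-28.
4th Friday of January 2008: 2008-01-25.

2007-12-28, 2008-01-25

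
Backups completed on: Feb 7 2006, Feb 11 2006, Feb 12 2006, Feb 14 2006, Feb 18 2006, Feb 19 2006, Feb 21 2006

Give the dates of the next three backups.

Every event lands on a Tuesday or Saturday or Sunday (gaps cycle 4, 1, 2, 4, 1, 2).
So the schedule is: every Tuesday, Saturday and Sunday.
The following Saturday is Feb 25 2006.
Next Sunday: Feb 26 2006.
The following Tuesday is Feb 28 2006.

Feb 25 2006, Feb 26 2006, Feb 28 2006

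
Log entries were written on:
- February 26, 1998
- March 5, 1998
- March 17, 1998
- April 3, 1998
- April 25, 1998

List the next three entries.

May 22, 1998; June 23, 1998; July 30, 1998

Intervals are 7, 12, 17, 22 days — an arithmetic progression with common difference 5.
Next gap: 27 days. April 25, 1998 + 27 days = May 22, 1998.
Next gap: 32 days. May 22, 1998 + 32 days = June 23, 1998.
Next gap: 37 days. June 23, 1998 + 37 days = July 30, 1998.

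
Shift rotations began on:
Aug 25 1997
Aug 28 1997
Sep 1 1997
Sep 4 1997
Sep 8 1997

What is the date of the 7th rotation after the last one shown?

The gap pattern 3, 4, 3, 4 repeats every 2 events.
These are the Mondays and Thursdays of each week.
The following Thursday is Sep 11 1997.
Next Monday: Sep 15 1997.
The following Thursday is Sep 18 1997.
Next Monday: Sep 22 1997.
Next Thursday: Sep 25 1997.
The following Monday is Sep 29 1997.
The following Thursday is Oct 2 1997.

Oct 2 1997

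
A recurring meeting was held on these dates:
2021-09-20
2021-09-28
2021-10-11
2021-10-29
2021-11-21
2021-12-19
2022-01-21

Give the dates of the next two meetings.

The spacing grows by 5 each time: 8, 13, 18, 23, 28, 33 days.
Next gap: 38 days. 2022-01-21 + 38 days = 2022-02-28.
Next gap: 43 days. 2022-02-28 + 43 days = 2022-04-12.

2022-02-28, 2022-04-12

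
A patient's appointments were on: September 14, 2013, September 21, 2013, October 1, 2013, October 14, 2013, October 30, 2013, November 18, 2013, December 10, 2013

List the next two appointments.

The spacing grows by 3 each time: 7, 10, 13, 16, 19, 22 days.
Next gap: 25 days. December 10, 2013 + 25 days = January 4, 2014.
Next gap: 28 days. January 4, 2014 + 28 days = February 1, 2014.

January 4, 2014; February 1, 2014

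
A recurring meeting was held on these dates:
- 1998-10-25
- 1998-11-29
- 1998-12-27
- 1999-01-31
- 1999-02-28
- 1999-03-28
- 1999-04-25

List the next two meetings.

1999-05-30, 1999-06-27

These are Sundays with 35, 28, 35, 28, 28, 28-day gaps.
Each is the final Sunday of its month — 1998-11-29 is past the 28th, so '4th Sunday' doesn't fit.
May 1999 ends with Sunday 1999-05-30.
June 1999 ends with Sunday 1999-06-27.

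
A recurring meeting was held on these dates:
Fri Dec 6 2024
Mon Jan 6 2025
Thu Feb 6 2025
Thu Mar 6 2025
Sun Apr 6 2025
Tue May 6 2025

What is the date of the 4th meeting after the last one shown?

The day-of-month is always 6 (31, 31, 28, 31, 30 days between events).
So this recurs on the 6th of each month.
Next: June 2025 → Fri Jun 6 2025.
Next: July 2025 → Sun Jul 6 2025.
August 2025: Wed Aug 6 2025.
September 2025: Sat Sep 6 2025.

Sat Sep 6 2025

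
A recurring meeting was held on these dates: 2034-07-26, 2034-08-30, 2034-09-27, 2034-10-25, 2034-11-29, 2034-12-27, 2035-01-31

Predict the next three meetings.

Every date is a Wednesday; gaps 35, 28, 28, 35, 28, 35 days.
Each is the last Wednesday of its month (at least one falls on the 29th or later, ruling out '4th Wednesday').
Last Wednesday of February 2035: 2035-02-28.
Last Wednesday of March 2035: 2035-03-28.
April 2035 ends with Wednesday 2035-04-25.

2035-02-28, 2035-03-28, 2035-04-25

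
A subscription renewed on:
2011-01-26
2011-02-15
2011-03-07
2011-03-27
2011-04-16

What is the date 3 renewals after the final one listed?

2011-06-15

Gaps between consecutive events: 20, 20, 20, 20 days — a constant 20-day interval.
2011-04-16 + 20 days = 2011-05-06.
2011-05-06 + 20 days = 2011-05-26.
2011-05-26 + 20 days = 2011-06-15.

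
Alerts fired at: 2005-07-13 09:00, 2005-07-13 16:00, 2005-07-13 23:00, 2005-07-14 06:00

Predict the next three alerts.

Gaps: 7, 7, 7 hours — each event is 7 hours after the previous one.
2005-07-14 06:00 + 7 h = 2005-07-14 13:00.
2005-07-14 13:00 + 7 h = 2005-07-14 20:00.
2005-07-14 20:00 + 7 h = 2005-07-15 03:00.

2005-07-14 13:00, 2005-07-14 20:00, 2005-07-15 03:00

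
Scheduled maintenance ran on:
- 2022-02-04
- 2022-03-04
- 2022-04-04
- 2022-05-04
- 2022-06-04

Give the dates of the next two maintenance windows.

2022-07-04, 2022-08-04

The day-of-month is always 4 (28, 31, 30, 31 days between events).
So this recurs on the 4th of each month.
July 2022: 2022-07-04.
Next: August 2022 → 2022-08-04.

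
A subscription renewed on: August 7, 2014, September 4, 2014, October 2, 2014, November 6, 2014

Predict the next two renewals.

Gaps: 28, 28, 35 days — a mix of 28 and 35. Every date is a Thursday.
Each is the 1st Thursday of its month.
December 2014 — 1st Thursday is December 4, 2014.
January 2015 — 1st Thursday is January 1, 2015.

December 4, 2014; January 1, 2015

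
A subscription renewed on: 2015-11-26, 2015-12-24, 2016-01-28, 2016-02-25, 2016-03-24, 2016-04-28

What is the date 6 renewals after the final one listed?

2016-10-27

All dates are Thursdays, 28, 35, 28, 28, 35 days apart.
Specifically, the 4th Thursday of each month.
May 2016 — 4th Thursday is 2016-05-26.
June 2016 — 4th Thursday is 2016-06-23.
July 2016 — 4th Thursday is 2016-07-28.
August 2016 — 4th Thursday is 2016-08-25.
September 2016 — 4th Thursday is 2016-09-22.
4th Thursday of October 2016: 2016-10-27.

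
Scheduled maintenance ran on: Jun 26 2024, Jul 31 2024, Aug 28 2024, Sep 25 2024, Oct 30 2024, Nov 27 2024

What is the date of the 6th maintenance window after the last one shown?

May 28 2025

All Wednesdays; the gaps (35, 28, 28, 35, 28) vary with month length.
This is the last Wednesday of each month.
Last Wednesday of December 2024: Dec 25 2024.
January 2025 ends with Wednesday Jan 29 2025.
February 2025 ends with Wednesday Feb 26 2025.
March 2025 ends with Wednesday Mar 26 2025.
Last Wednesday of April 2025: Apr 30 2025.
Last Wednesday of May 2025: May 28 2025.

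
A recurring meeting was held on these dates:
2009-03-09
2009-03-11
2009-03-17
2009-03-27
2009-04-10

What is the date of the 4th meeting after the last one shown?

Intervals are 2, 6, 10, 14 days — an arithmetic progression with common difference 4.
Next gap: 18 days. 2009-04-10 + 18 days = 2009-04-28.
Next gap: 22 days. 2009-04-28 + 22 days = 2009-05-20.
Next gap: 26 days. 2009-05-20 + 26 days = 2009-06-15.
Next gap: 30 days. 2009-06-15 + 30 days = 2009-07-15.

2009-07-15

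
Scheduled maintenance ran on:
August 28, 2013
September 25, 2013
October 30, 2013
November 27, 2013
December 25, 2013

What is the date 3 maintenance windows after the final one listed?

March 26, 2014

All Wednesdays; the gaps (28, 35, 28, 28) vary with month length.
This is the last Wednesday of each month.
Last Wednesday of January 2014: January 29, 2014.
February 2014 ends with Wednesday February 26, 2014.
Last Wednesday of March 2014: March 26, 2014.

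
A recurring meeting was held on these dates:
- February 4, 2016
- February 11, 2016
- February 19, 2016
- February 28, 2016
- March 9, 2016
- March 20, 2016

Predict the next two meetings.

April 1, 2016; April 14, 2016

The spacing grows by 1 each time: 7, 8, 9, 10, 11 days.
Next gap: 12 days. March 20, 2016 + 12 days = April 1, 2016.
Next gap: 13 days. April 1, 2016 + 13 days = April 14, 2016.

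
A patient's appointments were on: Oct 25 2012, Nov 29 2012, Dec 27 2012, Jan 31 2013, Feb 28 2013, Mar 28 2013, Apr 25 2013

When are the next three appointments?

May 30 2013, Jun 27 2013, Jul 25 2013

All Thursdays; the gaps (35, 28, 35, 28, 28, 28) vary with month length.
This is the last Thursday of each month.
May 2013 ends with Thursday May 30 2013.
Last Thursday of June 2013: Jun 27 2013.
Last Thursday of July 2013: Jul 25 2013.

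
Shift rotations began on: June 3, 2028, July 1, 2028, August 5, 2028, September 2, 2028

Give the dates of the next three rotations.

October 7, 2028; November 4, 2028; December 2, 2028

These are Saturdays at 28- or 35-day spacing (28, 35, 28).
The pattern: 1st Saturday of the month.
October 2028 — 1st Saturday is October 7, 2028.
1st Saturday of November 2028: November 4, 2028.
1st Saturday of December 2028: December 2, 2028.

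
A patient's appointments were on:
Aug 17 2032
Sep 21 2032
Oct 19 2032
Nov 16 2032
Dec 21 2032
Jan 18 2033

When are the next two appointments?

All dates are Tuesdays, 35, 28, 28, 35, 28 days apart.
Specifically, the 3rd Tuesday of each month.
3rd Tuesday of February 2033: Feb 15 2033.
3rd Tuesday of March 2033: Mar 15 2033.

Feb 15 2033, Mar 15 2033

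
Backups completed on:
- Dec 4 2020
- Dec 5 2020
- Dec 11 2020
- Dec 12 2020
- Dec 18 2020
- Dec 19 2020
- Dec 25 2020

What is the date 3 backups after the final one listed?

Jan 2 2021

Gaps: 1, 6, 1, 6, 1, 6 days — not constant, but cyclic with period 2.
The events fall on every Friday and Saturday.
Next Saturday: Dec 26 2020.
The following Friday is Jan 1 2021.
Next Saturday: Jan 2 2021.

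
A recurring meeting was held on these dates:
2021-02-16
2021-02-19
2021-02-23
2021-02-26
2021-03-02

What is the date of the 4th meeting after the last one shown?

Every event lands on a Tuesday or Friday (gaps cycle 3, 4, 3, 4).
So the schedule is: every Tuesday and Friday.
Next Friday: 2021-03-05.
Next Tuesday: 2021-03-09.
Next Friday: 2021-03-12.
The following Tuesday is 2021-03-16.

2021-03-16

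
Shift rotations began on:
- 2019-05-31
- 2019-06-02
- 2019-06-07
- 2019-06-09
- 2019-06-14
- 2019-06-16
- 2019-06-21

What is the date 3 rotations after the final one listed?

2019-06-30

Every event lands on a Friday or Sunday (gaps cycle 2, 5, 2, 5, 2, 5).
So the schedule is: every Friday and Sunday.
The following Sunday is 2019-06-23.
The following Friday is 2019-06-28.
Next Sunday: 2019-06-30.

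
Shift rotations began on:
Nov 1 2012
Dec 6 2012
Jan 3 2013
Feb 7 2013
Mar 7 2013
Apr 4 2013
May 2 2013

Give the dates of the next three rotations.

Jun 6 2013, Jul 4 2013, Aug 1 2013

All dates are Thursdays, 35, 28, 35, 28, 28, 28 days apart.
Specifically, the 1st Thursday of each month.
June 2013 — 1st Thursday is Jun 6 2013.
1st Thursday of July 2013: Jul 4 2013.
1st Thursday of August 2013: Aug 1 2013.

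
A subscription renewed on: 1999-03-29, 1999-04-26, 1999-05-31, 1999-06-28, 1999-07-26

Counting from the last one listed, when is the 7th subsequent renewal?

Every date is a Monday; gaps 28, 35, 28, 28 days.
Each is the last Monday of its month (at least one falls on the 29th or later, ruling out '4th Monday').
Last Monday of August 1999: 1999-08-30.
Last Monday of September 1999: 1999-09-27.
October 1999 ends with Monday 1999-10-25.
November 1999 ends with Monday 1999-11-29.
Last Monday of December 1999: 1999-12-27.
Last Monday of January 2000: 2000-01-31.
Last Monday of February 2000: 2000-02-28.

2000-02-28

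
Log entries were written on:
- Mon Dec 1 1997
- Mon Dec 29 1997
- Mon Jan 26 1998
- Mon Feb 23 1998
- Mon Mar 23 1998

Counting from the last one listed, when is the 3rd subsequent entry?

The spacing is 28, 28, 28, 28 days — always 28 days.
Mon Mar 23 1998 + 28 days = Mon Apr 20 1998.
Mon Apr 20 1998 + 28 days = Mon May 18 1998.
Mon May 18 1998 + 28 days = Mon Jun 15 1998.

Mon Jun 15 1998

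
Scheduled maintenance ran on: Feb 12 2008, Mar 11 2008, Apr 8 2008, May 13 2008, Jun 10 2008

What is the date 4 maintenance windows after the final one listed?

Oct 14 2008

These are Tuesdays at 28- or 35-day spacing (28, 28, 35, 28).
The pattern: 2nd Tuesday of the month.
2nd Tuesday of July 2008: Jul 8 2008.
August 2008 — 2nd Tuesday is Aug 12 2008.
2nd Tuesday of September 2008: Sep 9 2008.
2nd Tuesday of October 2008: Oct 14 2008.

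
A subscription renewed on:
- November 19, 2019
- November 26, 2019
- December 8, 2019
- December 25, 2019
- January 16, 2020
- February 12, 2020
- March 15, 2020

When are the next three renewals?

April 21, 2020; June 2, 2020; July 19, 2020

Gaps: 7, 12, 17, 22, 27, 32 days — each gap is 5 larger than the previous one.
Next gap: 37 days. March 15, 2020 + 37 days = April 21, 2020.
Next gap: 42 days. April 21, 2020 + 42 days = June 2, 2020.
Next gap: 47 days. June 2, 2020 + 47 days = July 19, 2020.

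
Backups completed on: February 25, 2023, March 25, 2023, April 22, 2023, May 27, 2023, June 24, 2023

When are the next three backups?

July 22, 2023; August 26, 2023; September 23, 2023

All dates are Saturdays, 28, 28, 35, 28 days apart.
Specifically, the 4th Saturday of each month.
4th Saturday of July 2023: July 22, 2023.
4th Saturday of August 2023: August 26, 2023.
4th Saturday of September 2023: September 23, 2023.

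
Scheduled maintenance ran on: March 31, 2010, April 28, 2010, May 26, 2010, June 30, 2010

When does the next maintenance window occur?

These are Wednesdays with 28, 28, 35-day gaps.
Each is the final Wednesday of its month — March 31, 2010 is past the 28th, so '4th Wednesday' doesn't fit.
Last Wednesday of July 2010: July 28, 2010.

July 28, 2010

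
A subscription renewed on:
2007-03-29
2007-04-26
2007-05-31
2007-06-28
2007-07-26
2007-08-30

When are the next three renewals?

2007-09-27, 2007-10-25, 2007-11-29

These are Thursdays with 28, 35, 28, 28, 35-day gaps.
Each is the final Thursday of its month — 2007-03-29 is past the 28th, so '4th Thursday' doesn't fit.
Last Thursday of September 2007: 2007-09-27.
Last Thursday of October 2007: 2007-10-25.
Last Thursday of November 2007: 2007-11-29.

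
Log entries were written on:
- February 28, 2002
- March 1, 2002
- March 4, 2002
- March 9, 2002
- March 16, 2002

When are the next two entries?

The spacing grows by 2 each time: 1, 3, 5, 7 days.
Next gap: 9 days. March 16, 2002 + 9 days = March 25, 2002.
Next gap: 11 days. March 25, 2002 + 11 days = April 5, 2002.

March 25, 2002; April 5, 2002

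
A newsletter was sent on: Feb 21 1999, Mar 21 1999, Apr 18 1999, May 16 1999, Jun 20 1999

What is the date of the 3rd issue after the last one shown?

Sep 19 1999

Gaps: 28, 28, 28, 35 days — a mix of 28 and 35. Every date is a Sunday.
Each is the 3rd Sunday of its month.
July 1999 — 3rd Sunday is Jul 18 1999.
August 1999 — 3rd Sunday is Aug 15 1999.
3rd Sunday of September 1999: Sep 19 1999.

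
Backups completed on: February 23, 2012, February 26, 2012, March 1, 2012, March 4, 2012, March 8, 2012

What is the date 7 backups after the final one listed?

April 1, 2012

Gaps: 3, 4, 3, 4 days — not constant, but cyclic with period 2.
The events fall on every Thursday and Sunday.
Next Sunday: March 11, 2012.
Next Thursday: March 15, 2012.
Next Sunday: March 18, 2012.
Next Thursday: March 22, 2012.
The following Sunday is March 25, 2012.
Next Thursday: March 29, 2012.
The following Sunday is April 1, 2012.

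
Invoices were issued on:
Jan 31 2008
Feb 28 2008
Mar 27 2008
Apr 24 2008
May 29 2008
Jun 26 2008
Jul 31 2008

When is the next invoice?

Aug 28 2008

All Thursdays; the gaps (28, 28, 28, 35, 28, 35) vary with month length.
This is the last Thursday of each month.
Last Thursday of August 2008: Aug 28 2008.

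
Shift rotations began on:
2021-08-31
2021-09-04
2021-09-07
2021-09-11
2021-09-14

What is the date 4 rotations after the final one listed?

2021-09-28

Every event lands on a Tuesday or Saturday (gaps cycle 4, 3, 4, 3).
So the schedule is: every Tuesday and Saturday.
Next Saturday: 2021-09-18.
The following Tuesday is 2021-09-21.
Next Saturday: 2021-09-25.
Next Tuesday: 2021-09-28.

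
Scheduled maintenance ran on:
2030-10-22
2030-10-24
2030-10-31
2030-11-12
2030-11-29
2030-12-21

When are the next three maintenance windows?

Intervals are 2, 7, 12, 17, 22 days — an arithmetic progression with common difference 5.
Next gap: 27 days. 2030-12-21 + 27 days = 2031-01-17.
Next gap: 32 days. 2031-01-17 + 32 days = 2031-02-18.
Next gap: 37 days. 2031-02-18 + 37 days = 2031-03-27.

2031-01-17, 2031-02-18, 2031-03-27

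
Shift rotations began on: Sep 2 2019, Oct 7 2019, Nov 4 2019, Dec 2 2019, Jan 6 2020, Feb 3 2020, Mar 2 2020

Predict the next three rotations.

Apr 6 2020, May 4 2020, Jun 1 2020

Gaps: 35, 28, 28, 35, 28, 28 days — a mix of 28 and 35. Every date is a Monday.
Each is the 1st Monday of its month.
April 2020 — 1st Monday is Apr 6 2020.
May 2020 — 1st Monday is May 4 2020.
1st Monday of June 2020: Jun 1 2020.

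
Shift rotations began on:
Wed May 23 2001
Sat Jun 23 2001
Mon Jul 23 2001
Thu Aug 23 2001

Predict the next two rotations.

Each date is the 23rd; the gaps (31, 30, 31) track the month lengths.
The rule is the 23rd of each month.
September 2001: Sun Sep 23 2001.
October 2001: Tue Oct 23 2001.

Sun Sep 23 2001, Tue Oct 23 2001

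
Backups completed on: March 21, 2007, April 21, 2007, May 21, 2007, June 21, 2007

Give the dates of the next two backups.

Each date is the 21st; the gaps (31, 30, 31) track the month lengths.
The rule is the 21st of each month.
Next: July 2007 → July 21, 2007.
August 2007: August 21, 2007.

July 21, 2007; August 21, 2007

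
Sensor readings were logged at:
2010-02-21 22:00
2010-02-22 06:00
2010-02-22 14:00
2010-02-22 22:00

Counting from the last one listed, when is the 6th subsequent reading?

2010-02-24 22:00

Spacing: 8, 8, 8 h — constant 8 h.
2010-02-22 22:00 + 8 h = 2010-02-23 06:00.
2010-02-23 06:00 + 8 h = 2010-02-23 14:00.
2010-02-23 14:00 + 8 h = 2010-02-23 22:00.
2010-02-23 22:00 + 8 h = 2010-02-24 06:00.
2010-02-24 06:00 + 8 h = 2010-02-24 14:00.
2010-02-24 14:00 + 8 h = 2010-02-24 22:00.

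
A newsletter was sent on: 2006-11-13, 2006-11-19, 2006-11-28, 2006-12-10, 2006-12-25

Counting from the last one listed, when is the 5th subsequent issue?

2007-04-24

The spacing grows by 3 each time: 6, 9, 12, 15 days.
Next gap: 18 days. 2006-12-25 + 18 days = 2007-01-12.
Next gap: 21 days. 2007-01-12 + 21 days = 2007-02-02.
Next gap: 24 days. 2007-02-02 + 24 days = 2007-02-26.
Next gap: 27 days. 2007-02-26 + 27 days = 2007-03-25.
Next gap: 30 days. 2007-03-25 + 30 days = 2007-04-24.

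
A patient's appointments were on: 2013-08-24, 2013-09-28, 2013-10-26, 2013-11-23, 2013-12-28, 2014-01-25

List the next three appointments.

2014-02-22, 2014-03-22, 2014-04-26

These are Saturdays at 28- or 35-day spacing (35, 28, 28, 35, 28).
The pattern: 4th Saturday of the month.
February 2014 — 4th Saturday is 2014-02-22.
4th Saturday of March 2014: 2014-03-22.
4th Saturday of April 2014: 2014-04-26.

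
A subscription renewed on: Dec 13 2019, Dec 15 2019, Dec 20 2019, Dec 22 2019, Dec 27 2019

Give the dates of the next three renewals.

Every event lands on a Friday or Sunday (gaps cycle 2, 5, 2, 5).
So the schedule is: every Friday and Sunday.
Next Sunday: Dec 29 2019.
Next Friday: Jan 3 2020.
The following Sunday is Jan 5 2020.

Dec 29 2019, Jan 3 2020, Jan 5 2020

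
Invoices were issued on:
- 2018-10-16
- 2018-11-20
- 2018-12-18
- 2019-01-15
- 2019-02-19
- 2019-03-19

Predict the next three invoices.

2019-04-16, 2019-05-21, 2019-06-18

All dates are Tuesdays, 35, 28, 28, 35, 28 days apart.
Specifically, the 3rd Tuesday of each month.
April 2019 — 3rd Tuesday is 2019-04-16.
May 2019 — 3rd Tuesday is 2019-05-21.
3rd Tuesday of June 2019: 2019-06-18.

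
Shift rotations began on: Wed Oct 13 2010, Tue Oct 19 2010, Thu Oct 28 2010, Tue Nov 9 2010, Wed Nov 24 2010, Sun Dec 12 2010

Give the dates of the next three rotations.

Sun Jan 2 2011, Wed Jan 26 2011, Tue Feb 22 2011

Intervals are 6, 9, 12, 15, 18 days — an arithmetic progression with common difference 3.
Next gap: 21 days. Sun Dec 12 2010 + 21 days = Sun Jan 2 2011.
Next gap: 24 days. Sun Jan 2 2011 + 24 days = Wed Jan 26 2011.
Next gap: 27 days. Wed Jan 26 2011 + 27 days = Tue Feb 22 2011.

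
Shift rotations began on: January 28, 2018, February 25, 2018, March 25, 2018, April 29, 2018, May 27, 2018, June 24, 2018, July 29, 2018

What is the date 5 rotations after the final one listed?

These are Sundays with 28, 28, 35, 28, 28, 35-day gaps.
Each is the final Sunday of its month — April 29, 2018 is past the 28th, so '4th Sunday' doesn't fit.
August 2018 ends with Sunday August 26, 2018.
September 2018 ends with Sunday September 30, 2018.
Last Sunday of October 2018: October 28, 2018.
Last Sunday of November 2018: November 25, 2018.
December 2018 ends with Sunday December 30, 2018.

December 30, 2018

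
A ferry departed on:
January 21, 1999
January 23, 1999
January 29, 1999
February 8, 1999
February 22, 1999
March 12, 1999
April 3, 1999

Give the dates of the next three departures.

April 29, 1999; May 29, 1999; July 2, 1999

Intervals are 2, 6, 10, 14, 18, 22 days — an arithmetic progression with common difference 4.
Next gap: 26 days. April 3, 1999 + 26 days = April 29, 1999.
Next gap: 30 days. April 29, 1999 + 30 days = May 29, 1999.
Next gap: 34 days. May 29, 1999 + 34 days = July 2, 1999.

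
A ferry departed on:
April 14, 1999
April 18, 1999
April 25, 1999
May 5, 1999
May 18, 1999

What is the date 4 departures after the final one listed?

Gaps: 4, 7, 10, 13 days — each gap is 3 larger than the previous one.
Next gap: 16 days. May 18, 1999 + 16 days = June 3, 1999.
Next gap: 19 days. June 3, 1999 + 19 days = June 22, 1999.
Next gap: 22 days. June 22, 1999 + 22 days = July 14, 1999.
Next gap: 25 days. July 14, 1999 + 25 days = August 8, 1999.

August 8, 1999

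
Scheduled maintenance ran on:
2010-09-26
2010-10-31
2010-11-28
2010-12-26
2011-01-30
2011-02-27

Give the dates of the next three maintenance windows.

All Sundays; the gaps (35, 28, 28, 35, 28) vary with month length.
This is the last Sunday of each month.
Last Sunday of March 2011: 2011-03-27.
Last Sunday of April 2011: 2011-04-24.
Last Sunday of May 2011: 2011-05-29.

2011-03-27, 2011-04-24, 2011-05-29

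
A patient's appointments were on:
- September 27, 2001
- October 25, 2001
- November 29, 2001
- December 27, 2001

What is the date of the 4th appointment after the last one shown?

April 25, 2002

These are Thursdays with 28, 35, 28-day gaps.
Each is the final Thursday of its month — November 29, 2001 is past the 28th, so '4th Thursday' doesn't fit.
January 2002 ends with Thursday January 31, 2002.
Last Thursday of February 2002: February 28, 2002.
March 2002 ends with Thursday March 28, 2002.
Last Thursday of April 2002: April 25, 2002.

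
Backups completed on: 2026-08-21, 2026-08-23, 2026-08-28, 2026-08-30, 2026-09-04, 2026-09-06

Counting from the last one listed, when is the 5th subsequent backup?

The gap pattern 2, 5, 2, 5, 2 repeats every 2 events.
These are the Fridays and Sundays of each week.
Next Friday: 2026-09-11.
The following Sunday is 2026-09-13.
Next Friday: 2026-09-18.
Next Sunday: 2026-09-20.
Next Friday: 2026-09-25.

2026-09-25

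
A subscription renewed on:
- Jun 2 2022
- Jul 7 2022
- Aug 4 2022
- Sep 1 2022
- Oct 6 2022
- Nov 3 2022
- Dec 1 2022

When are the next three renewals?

Jan 5 2023, Feb 2 2023, Mar 2 2023

These are Thursdays at 28- or 35-day spacing (35, 28, 28, 35, 28, 28).
The pattern: 1st Thursday of the month.
1st Thursday of January 2023: Jan 5 2023.
1st Thursday of February 2023: Feb 2 2023.
1st Thursday of March 2023: Mar 2 2023.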